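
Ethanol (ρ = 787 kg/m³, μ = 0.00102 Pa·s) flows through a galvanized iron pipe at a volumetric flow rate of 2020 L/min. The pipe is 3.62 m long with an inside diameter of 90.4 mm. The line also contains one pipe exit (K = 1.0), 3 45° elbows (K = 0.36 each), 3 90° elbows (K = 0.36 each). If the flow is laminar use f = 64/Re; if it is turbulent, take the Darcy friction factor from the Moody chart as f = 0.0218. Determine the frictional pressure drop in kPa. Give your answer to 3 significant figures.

Q = 2020 L/min = 2020/60000 = 0.03367 m³/s.
Cross-sectional area A = πD²/4 = π(0.0904)²/4 = 0.006418 m²; mean velocity V = Q/A = 0.03367/0.006418 = 5.245 m/s.
Reynolds number Re = ρVD/μ = 787 · 5.245 · 0.0904 / 0.00102 = 3.659e+05.
Re > 4000 → turbulent; use the Moody-chart value f = 0.0218.
Total minor-loss coefficient ΣK = 1·1 + 3·0.36 + 3·0.36 = 3.16.
ΔP = [f·L/D + ΣK]·(ρV²/2) = [0.0218·3.62/0.0904 + 3.16]·(787·5.245²/2) = [0.873 + 3.16]·1.083e+04 = 4.366e+04 Pa.
ΔP = 4.366e+04 Pa = 43.7 kPa.

ΔP ≈ 43.7 kPa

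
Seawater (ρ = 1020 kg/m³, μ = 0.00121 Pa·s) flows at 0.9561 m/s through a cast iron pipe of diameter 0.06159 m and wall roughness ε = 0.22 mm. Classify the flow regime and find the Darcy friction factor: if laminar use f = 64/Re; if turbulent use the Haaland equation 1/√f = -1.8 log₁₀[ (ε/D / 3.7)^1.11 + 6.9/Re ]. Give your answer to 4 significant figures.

f ≈ 0.02958

Re = ρVD/μ = 1020·0.9561·0.06159/0.00121 = 4.964e+04.
Re > 4000 → turbulent. ε/D = 0.00022/0.06159 = 0.00357; Haaland: 1/√f = -1.8 log₁₀[0.00045 + 0.000139] = 5.814, so f = 0.02958.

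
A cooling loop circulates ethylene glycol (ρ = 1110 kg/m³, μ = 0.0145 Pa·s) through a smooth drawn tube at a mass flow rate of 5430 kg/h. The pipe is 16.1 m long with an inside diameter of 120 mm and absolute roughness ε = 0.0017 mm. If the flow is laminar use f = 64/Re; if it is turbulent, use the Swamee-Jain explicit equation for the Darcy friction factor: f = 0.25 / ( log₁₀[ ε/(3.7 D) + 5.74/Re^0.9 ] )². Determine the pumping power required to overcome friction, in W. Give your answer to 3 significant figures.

ṁ = 5430 kg/h = 5430/3600 = 1.508 kg/s.
A = πD²/4 = π(0.12)²/4 = 0.01131 m²; mean velocity V = ṁ/(ρA) = 1.508/(1110 · 0.01131) = 0.1201 m/s.
Reynolds number Re = ρVD/μ = 1110 · 0.1201 · 0.12 / 0.0145 = 1104.
Re < 2300 → laminar flow, so f = 64/Re = 64/1104 = 0.05799 (the turbulent correlation is not needed).
Darcy-Weisbach: ΔP = f(L/D)(ρV²/2) = 0.05799·(16.1/0.12)·(1110·0.1201²/2) = 0.05799·134.2·8.012 = 62.33 Pa.
Q = ṁ/ρ = 1.508/1110 = 0.001359 m³/s.
Pumping power P = QΔP = 0.001359·62.33 = 0.08470 W = 0.0847 W.

P ≈ 0.0847 W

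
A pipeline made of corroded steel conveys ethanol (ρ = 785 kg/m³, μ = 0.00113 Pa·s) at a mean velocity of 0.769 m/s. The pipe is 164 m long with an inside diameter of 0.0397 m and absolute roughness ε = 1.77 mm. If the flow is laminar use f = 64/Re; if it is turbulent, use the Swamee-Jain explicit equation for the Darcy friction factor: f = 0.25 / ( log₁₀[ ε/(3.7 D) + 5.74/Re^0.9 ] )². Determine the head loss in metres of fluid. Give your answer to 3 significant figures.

h_f ≈ 8.68 m

Reynolds number Re = ρVD/μ = 785 · 0.769 · 0.0397 / 0.00113 = 2.121e+04.
Re > 4000 → turbulent. Relative roughness ε/D = 0.00177/0.0397 = 0.0446. Swamee-Jain: f = 0.25/(log₁₀[0.0446/3.7 + 5.74/2.121e+04^0.9])² = 0.25/(log₁₀[0.012 + 0.000733])² = 0.25/(-1.893)² = 0.06974.
Darcy-Weisbach: ΔP = f(L/D)(ρV²/2) = 0.06974·(164/0.0397)·(785·0.769²/2) = 0.06974·4131·232.1 = 6.687e+04 Pa.
Head loss h_f = ΔP/(ρg) = 6.687e+04/(785·9.81) = 8.68 m.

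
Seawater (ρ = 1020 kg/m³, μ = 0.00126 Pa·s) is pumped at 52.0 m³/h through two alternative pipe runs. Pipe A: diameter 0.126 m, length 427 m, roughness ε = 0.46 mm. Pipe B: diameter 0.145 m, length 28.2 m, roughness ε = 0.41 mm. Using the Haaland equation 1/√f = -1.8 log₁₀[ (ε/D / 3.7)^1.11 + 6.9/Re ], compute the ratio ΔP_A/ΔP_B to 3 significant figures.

Pipe A: V = Q/A = 0.01444/0.01247 = 1.158 m/s; Re = 1.182e+05; ε/D = 0.00365; Haaland → f = 0.02861; ΔP_A = f(L/D)(ρV²/2) = 6.635e+04 Pa.
Pipe B: V = Q/A = 0.01444/0.01651 = 0.8747 m/s; Re = 1.027e+05; ε/D = 0.00283; Haaland → f = 0.02697; ΔP_B = f(L/D)(ρV²/2) = 2047 Pa.
ΔP_A/ΔP_B = 6.635e+04/2047 = 32.4.

ΔP_A/ΔP_B ≈ 32.4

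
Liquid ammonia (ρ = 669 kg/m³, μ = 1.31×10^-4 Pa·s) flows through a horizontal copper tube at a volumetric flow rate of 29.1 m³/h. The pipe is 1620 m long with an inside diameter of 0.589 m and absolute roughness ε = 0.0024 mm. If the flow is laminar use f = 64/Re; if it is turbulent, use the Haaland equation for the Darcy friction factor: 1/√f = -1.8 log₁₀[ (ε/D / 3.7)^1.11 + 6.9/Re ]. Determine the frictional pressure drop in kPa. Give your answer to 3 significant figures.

ΔP ≈ 0.0148 kPa

Q = 29.1 m³/h = 29.1/3600 = 0.008083 m³/s.
Cross-sectional area A = πD²/4 = π(0.589)²/4 = 0.2725 m²; mean velocity V = Q/A = 0.008083/0.2725 = 0.02967 m/s.
Reynolds number Re = ρVD/μ = 669 · 0.02967 · 0.589 / 0.000131 = 8.924e+04.
Re > 4000 → turbulent. Relative roughness ε/D = 2.4e-06/0.589 = 4.07e-06. Haaland: 1/√f = -1.8 log₁₀[(4.07e-06/3.7)^1.11 + 6.9/8.924e+04] = -1.8 log₁₀[2.44e-07 + 7.73e-05] = 7.399, so f = 0.01827.
Darcy-Weisbach: ΔP = f(L/D)(ρV²/2) = 0.01827·(1620/0.589)·(669·0.02967²/2) = 0.01827·2750·0.2944 = 14.79 Pa.
ΔP = 14.79 Pa = 0.0148 kPa.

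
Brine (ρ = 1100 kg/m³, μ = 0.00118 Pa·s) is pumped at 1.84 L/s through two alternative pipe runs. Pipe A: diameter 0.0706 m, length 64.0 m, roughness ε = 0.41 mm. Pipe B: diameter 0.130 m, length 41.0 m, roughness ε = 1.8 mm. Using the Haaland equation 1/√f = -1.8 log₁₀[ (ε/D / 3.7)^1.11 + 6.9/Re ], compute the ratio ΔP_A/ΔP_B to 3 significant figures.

Pipe A: V = Q/A = 0.00184/0.003915 = 0.47 m/s; Re = 3.093e+04; ε/D = 0.00581; Haaland → f = 0.03424; ΔP_A = f(L/D)(ρV²/2) = 3771 Pa.
Pipe B: V = Q/A = 0.00184/0.01327 = 0.1386 m/s; Re = 1.68e+04; ε/D = 0.0138; Haaland → f = 0.04518; ΔP_B = f(L/D)(ρV²/2) = 150.6 Pa.
ΔP_A/ΔP_B = 3771/150.6 = 25.0.

ΔP_A/ΔP_B ≈ 25.0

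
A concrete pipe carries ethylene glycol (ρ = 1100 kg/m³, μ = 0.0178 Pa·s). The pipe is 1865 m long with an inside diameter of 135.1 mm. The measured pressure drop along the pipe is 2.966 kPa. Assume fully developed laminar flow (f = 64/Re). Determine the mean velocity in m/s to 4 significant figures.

For laminar flow, f = 64/Re with Re = ρVD/μ, so Darcy-Weisbach reduces to ΔP = 32μLV/D². Solving for V: V = ΔP·D²/(32μL) = 2966·(0.1351)²/(32·0.0178·1865) = 0.05096 m/s.
Check: Re = ρVD/μ = 1100·0.05096·0.1351/0.0178 = 425.5 < 2300, so the laminar assumption holds.

V ≈ 0.05096 m/s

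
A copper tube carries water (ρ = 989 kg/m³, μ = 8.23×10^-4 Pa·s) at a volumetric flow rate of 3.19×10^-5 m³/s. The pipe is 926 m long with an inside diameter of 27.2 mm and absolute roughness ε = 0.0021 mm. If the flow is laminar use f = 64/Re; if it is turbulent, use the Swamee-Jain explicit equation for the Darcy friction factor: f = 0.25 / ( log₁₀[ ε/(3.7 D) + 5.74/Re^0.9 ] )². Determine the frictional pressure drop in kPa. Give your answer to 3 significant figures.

Cross-sectional area A = πD²/4 = π(0.0272)²/4 = 0.0005811 m²; mean velocity V = Q/A = 3.19e-05/0.0005811 = 0.0549 m/s.
Reynolds number Re = ρVD/μ = 989 · 0.0549 · 0.0272 / 0.000823 = 1794.
Re < 2300 → laminar flow, so f = 64/Re = 64/1794 = 0.03567 (the turbulent correlation is not needed).
Darcy-Weisbach: ΔP = f(L/D)(ρV²/2) = 0.03567·(926/0.0272)·(989·0.0549²/2) = 0.03567·3.404e+04·1.49 = 1810 Pa.
ΔP = 1810 Pa = 1.81 kPa.

ΔP ≈ 1.81 kPa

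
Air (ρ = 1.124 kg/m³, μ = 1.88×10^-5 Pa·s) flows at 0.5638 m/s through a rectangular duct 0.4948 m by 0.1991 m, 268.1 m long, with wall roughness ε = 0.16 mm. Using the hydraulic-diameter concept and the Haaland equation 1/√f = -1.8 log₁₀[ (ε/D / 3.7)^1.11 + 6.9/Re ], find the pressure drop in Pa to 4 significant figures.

Hydraulic diameter D_h = 4A/P = 4·(0.4948·0.1991)/(2·(0.4948+0.1991)) = 0.3941/1.388 = 0.2839 m.
Re = ρVD_h/μ = 1.124·0.5638·0.2839/1.88e-05 = 9571.
ε/D_h = 0.00016/0.2839 = 0.000563; Haaland gives 1/√f = -1.8 log₁₀[5.79e-05+0.000721] = 5.595, so f = 0.03194.
ΔP = f(L/D_h)(ρV²/2) = 0.03194·268.1/0.2839·0.1786 = 5.387 Pa.

ΔP ≈ 5.387 Pa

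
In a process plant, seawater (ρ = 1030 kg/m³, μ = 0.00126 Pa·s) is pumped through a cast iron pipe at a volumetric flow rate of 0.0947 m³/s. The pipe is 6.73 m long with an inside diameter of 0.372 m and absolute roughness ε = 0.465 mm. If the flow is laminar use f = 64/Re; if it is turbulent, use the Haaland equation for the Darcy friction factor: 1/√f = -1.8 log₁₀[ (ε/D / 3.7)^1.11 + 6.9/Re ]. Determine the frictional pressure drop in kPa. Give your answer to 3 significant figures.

Cross-sectional area A = πD²/4 = π(0.372)²/4 = 0.1087 m²; mean velocity V = Q/A = 0.0947/0.1087 = 0.8713 m/s.
Reynolds number Re = ρVD/μ = 1030 · 0.8713 · 0.372 / 0.00126 = 2.65e+05.
Re > 4000 → turbulent. Relative roughness ε/D = 0.000465/0.372 = 0.00125. Haaland: 1/√f = -1.8 log₁₀[(0.00125/3.7)^1.11 + 6.9/2.65e+05] = -1.8 log₁₀[0.00014 + 2.6e-05] = 6.802, so f = 0.02161.
Darcy-Weisbach: ΔP = f(L/D)(ρV²/2) = 0.02161·(6.73/0.372)·(1030·0.8713²/2) = 0.02161·18.09·391 = 152.9 Pa.
ΔP = 152.9 Pa = 0.153 kPa.

ΔP ≈ 0.153 kPa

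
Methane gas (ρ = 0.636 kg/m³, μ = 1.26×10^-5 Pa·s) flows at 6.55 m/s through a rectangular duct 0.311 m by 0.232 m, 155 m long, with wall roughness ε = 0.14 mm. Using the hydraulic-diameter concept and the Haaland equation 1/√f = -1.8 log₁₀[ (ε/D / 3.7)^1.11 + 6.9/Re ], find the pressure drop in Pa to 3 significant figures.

ΔP ≈ 163 Pa

Hydraulic diameter D_h = 4A/P = 4·(0.311·0.232)/(2·(0.311+0.232)) = 0.2886/1.086 = 0.2658 m.
Re = ρVD_h/μ = 0.636·6.55·0.2658/1.26e-05 = 8.786e+04.
ε/D_h = 0.00014/0.2658 = 0.000527; Haaland gives 1/√f = -1.8 log₁₀[5.37e-05+7.85e-05] = 6.981, so f = 0.02052.
ΔP = f(L/D_h)(ρV²/2) = 0.02052·155/0.2658·13.64 = 163.3 Pa.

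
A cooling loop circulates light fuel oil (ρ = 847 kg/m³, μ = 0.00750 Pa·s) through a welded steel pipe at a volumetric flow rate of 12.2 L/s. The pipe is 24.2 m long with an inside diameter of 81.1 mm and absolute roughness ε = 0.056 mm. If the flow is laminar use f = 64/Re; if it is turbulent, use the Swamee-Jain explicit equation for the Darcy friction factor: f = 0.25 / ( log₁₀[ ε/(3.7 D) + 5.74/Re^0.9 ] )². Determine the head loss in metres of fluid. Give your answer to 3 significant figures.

Q = 12.2 L/s = 12.2/1000 = 0.0122 m³/s.
Cross-sectional area A = πD²/4 = π(0.0811)²/4 = 0.005166 m²; mean velocity V = Q/A = 0.0122/0.005166 = 2.362 m/s.
Reynolds number Re = ρVD/μ = 847 · 2.362 · 0.0811 / 0.0075 = 2.163e+04.
Re > 4000 → turbulent. Relative roughness ε/D = 5.6e-05/0.0811 = 0.000691. Swamee-Jain: f = 0.25/(log₁₀[0.000691/3.7 + 5.74/2.163e+04^0.9])² = 0.25/(log₁₀[0.000187 + 0.00072])² = 0.25/(-3.043)² = 0.02701.
Darcy-Weisbach: ΔP = f(L/D)(ρV²/2) = 0.02701·(24.2/0.0811)·(847·2.362²/2) = 0.02701·298.4·2362 = 1.904e+04 Pa.
Head loss h_f = ΔP/(ρg) = 1.904e+04/(847·9.81) = 2.29 m.

h_f ≈ 2.29 m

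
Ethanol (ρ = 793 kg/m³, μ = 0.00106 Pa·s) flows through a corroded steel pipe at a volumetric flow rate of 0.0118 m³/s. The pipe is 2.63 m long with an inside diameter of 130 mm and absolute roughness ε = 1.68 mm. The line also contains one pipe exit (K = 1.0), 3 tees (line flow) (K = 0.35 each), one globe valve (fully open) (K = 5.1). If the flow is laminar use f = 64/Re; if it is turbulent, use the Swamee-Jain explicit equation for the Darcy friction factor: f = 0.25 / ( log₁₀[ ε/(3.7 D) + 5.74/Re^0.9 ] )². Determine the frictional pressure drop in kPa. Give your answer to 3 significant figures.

Cross-sectional area A = πD²/4 = π(0.13)²/4 = 0.01327 m²; mean velocity V = Q/A = 0.0118/0.01327 = 0.889 m/s.
Reynolds number Re = ρVD/μ = 793 · 0.889 · 0.13 / 0.00106 = 8.646e+04.
Re > 4000 → turbulent. Relative roughness ε/D = 0.00168/0.13 = 0.0129. Swamee-Jain: f = 0.25/(log₁₀[0.0129/3.7 + 5.74/8.646e+04^0.9])² = 0.25/(log₁₀[0.00349 + 0.000207])² = 0.25/(-2.432)² = 0.04227.
Total minor-loss coefficient ΣK = 1·1 + 3·0.35 + 1·5.1 = 7.15.
ΔP = [f·L/D + ΣK]·(ρV²/2) = [0.04227·2.63/0.13 + 7.15]·(793·0.889²/2) = [0.8552 + 7.15]·313.4 = 2509 Pa.
ΔP = 2509 Pa = 2.51 kPa.

ΔP ≈ 2.51 kPa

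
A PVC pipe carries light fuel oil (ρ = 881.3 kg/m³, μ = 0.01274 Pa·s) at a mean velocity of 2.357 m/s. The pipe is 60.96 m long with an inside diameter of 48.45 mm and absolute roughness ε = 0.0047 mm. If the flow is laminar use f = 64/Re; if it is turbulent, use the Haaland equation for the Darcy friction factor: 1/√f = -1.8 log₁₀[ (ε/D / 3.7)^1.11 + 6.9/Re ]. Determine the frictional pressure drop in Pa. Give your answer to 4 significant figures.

ΔP ≈ 101900 Pa

Reynolds number Re = ρVD/μ = 881.3 · 2.357 · 0.04845 / 0.0127 = 7900.
Re > 4000 → turbulent. Relative roughness ε/D = 4.7e-06/0.04845 = 9.7e-05. Haaland: 1/√f = -1.8 log₁₀[(9.7e-05/3.7)^1.11 + 6.9/7900] = -1.8 log₁₀[8.22e-06 + 0.000873] = 5.498, so f = 0.03308.
Darcy-Weisbach: ΔP = f(L/D)(ρV²/2) = 0.03308·(60.96/0.04845)·(881.3·2.357²/2) = 0.03308·1258·2448 = 1.019e+05 Pa.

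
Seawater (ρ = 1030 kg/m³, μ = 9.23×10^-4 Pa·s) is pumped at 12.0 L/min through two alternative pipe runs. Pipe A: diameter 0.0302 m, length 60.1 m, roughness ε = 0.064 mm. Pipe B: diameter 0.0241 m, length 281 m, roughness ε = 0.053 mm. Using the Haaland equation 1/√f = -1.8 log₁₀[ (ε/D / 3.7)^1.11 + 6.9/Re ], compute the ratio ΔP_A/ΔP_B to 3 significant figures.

Pipe A: V = Q/A = 0.0002/0.0007163 = 0.2792 m/s; Re = 9410; ε/D = 0.00212; Haaland → f = 0.03415; ΔP_A = f(L/D)(ρV²/2) = 2728 Pa.
Pipe B: V = Q/A = 0.0002/0.0004562 = 0.4384 m/s; Re = 1.179e+04; ε/D = 0.0022; Haaland → f = 0.03271; ΔP_B = f(L/D)(ρV²/2) = 3.776e+04 Pa.
ΔP_A/ΔP_B = 2728/3.776e+04 = 0.0723.

ΔP_A/ΔP_B ≈ 0.0723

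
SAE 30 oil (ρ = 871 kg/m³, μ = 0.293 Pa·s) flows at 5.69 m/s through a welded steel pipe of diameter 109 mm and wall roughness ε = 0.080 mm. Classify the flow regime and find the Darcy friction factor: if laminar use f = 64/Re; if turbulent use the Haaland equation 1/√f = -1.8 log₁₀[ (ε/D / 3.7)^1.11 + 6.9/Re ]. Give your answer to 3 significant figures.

f ≈ 0.0347

Re = ρVD/μ = 871·5.69·0.109/0.293 = 1844.
Re < 2300 → laminar, so f = 64/Re = 0.03471 (roughness is irrelevant in laminar flow).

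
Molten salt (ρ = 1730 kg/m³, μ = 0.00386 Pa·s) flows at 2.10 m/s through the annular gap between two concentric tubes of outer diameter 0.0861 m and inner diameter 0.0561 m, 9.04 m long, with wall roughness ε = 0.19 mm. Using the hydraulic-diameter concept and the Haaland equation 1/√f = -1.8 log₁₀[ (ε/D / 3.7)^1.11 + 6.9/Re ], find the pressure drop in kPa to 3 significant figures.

Hydraulic diameter D_h = 4A/P = D_o - D_i = 0.0861 - 0.0561 = 0.03 m.
Re = ρVD_h/μ = 1730·2.1·0.03/0.00386 = 2.824e+04.
ε/D_h = 0.00019/0.03 = 0.00633; Haaland gives 1/√f = -1.8 log₁₀[0.000849+0.000244] = 5.33, so f = 0.0352.
ΔP = f(L/D_h)(ρV²/2) = 0.0352·9.04/0.03·3815 = 4.046e+04 Pa.
ΔP = 40.5 kPa.

ΔP ≈ 40.5 kPa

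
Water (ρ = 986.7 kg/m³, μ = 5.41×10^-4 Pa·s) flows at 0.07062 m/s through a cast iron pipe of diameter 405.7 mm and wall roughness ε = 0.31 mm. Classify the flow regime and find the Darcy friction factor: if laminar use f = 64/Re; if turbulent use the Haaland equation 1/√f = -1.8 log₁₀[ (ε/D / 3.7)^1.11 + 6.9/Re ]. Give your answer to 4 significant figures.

f ≈ 0.02290

Re = ρVD/μ = 986.7·0.07062·0.4057/0.000541 = 5.225e+04.
Re > 4000 → turbulent. ε/D = 0.00031/0.4057 = 0.000764; Haaland: 1/√f = -1.8 log₁₀[8.12e-05 + 0.000132] = 6.608, so f = 0.0229.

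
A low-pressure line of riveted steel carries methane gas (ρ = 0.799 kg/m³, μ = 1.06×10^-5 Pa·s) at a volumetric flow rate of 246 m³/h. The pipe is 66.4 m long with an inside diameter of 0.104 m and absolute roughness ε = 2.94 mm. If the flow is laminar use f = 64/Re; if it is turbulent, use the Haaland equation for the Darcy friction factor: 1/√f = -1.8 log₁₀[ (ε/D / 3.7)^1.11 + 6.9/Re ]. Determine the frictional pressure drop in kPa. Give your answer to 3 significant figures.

ΔP ≈ 0.931 kPa

Q = 246 m³/h = 246/3600 = 0.06833 m³/s.
Cross-sectional area A = πD²/4 = π(0.104)²/4 = 0.008495 m²; mean velocity V = Q/A = 0.06833/0.008495 = 8.044 m/s.
Reynolds number Re = ρVD/μ = 0.799 · 8.044 · 0.104 / 1.06e-05 = 6.306e+04.
Re > 4000 → turbulent. Relative roughness ε/D = 0.00294/0.104 = 0.0283. Haaland: 1/√f = -1.8 log₁₀[(0.0283/3.7)^1.11 + 6.9/6.306e+04] = -1.8 log₁₀[0.00447 + 0.000109] = 4.211, so f = 0.0564.
Darcy-Weisbach: ΔP = f(L/D)(ρV²/2) = 0.0564·(66.4/0.104)·(0.799·8.044²/2) = 0.0564·638.5·25.85 = 930.9 Pa.
ΔP = 930.9 Pa = 0.931 kPa.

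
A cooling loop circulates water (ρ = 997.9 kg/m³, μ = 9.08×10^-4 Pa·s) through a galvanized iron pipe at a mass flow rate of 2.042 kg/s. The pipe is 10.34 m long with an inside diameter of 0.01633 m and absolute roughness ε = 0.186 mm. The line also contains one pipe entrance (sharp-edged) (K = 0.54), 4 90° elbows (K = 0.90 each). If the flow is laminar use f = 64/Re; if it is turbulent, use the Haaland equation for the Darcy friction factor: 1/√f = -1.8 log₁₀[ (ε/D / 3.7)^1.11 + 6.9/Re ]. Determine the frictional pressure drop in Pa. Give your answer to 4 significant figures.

A = πD²/4 = π(0.01633)²/4 = 0.0002094 m²; mean velocity V = ṁ/(ρA) = 2.042/(997.9 · 0.0002094) = 9.77 m/s.
Reynolds number Re = ρVD/μ = 997.9 · 9.77 · 0.01633 / 0.000908 = 1.753e+05.
Re > 4000 → turbulent. Relative roughness ε/D = 0.000186/0.01633 = 0.0114. Haaland: 1/√f = -1.8 log₁₀[(0.0114/3.7)^1.11 + 6.9/1.753e+05] = -1.8 log₁₀[0.00163 + 3.94e-05] = 5, so f = 0.04001.
Total minor-loss coefficient ΣK = 1·0.54 + 4·0.9 = 4.14.
ΔP = [f·L/D + ΣK]·(ρV²/2) = [0.04001·10.34/0.01633 + 4.14]·(997.9·9.77²/2) = [25.33 + 4.14]·4.763e+04 = 1.404e+06 Pa.

ΔP ≈ 1404000 Pa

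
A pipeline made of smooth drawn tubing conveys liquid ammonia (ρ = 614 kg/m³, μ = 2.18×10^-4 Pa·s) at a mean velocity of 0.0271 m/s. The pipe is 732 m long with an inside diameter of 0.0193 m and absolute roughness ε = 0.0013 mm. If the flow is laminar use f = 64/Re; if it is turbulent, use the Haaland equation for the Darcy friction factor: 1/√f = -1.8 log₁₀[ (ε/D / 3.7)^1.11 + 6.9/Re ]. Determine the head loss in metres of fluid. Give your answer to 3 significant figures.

Reynolds number Re = ρVD/μ = 614 · 0.0271 · 0.0193 / 0.000218 = 1473.
Re < 2300 → laminar flow, so f = 64/Re = 64/1473 = 0.04345 (the turbulent correlation is not needed).
Darcy-Weisbach: ΔP = f(L/D)(ρV²/2) = 0.04345·(732/0.0193)·(614·0.0271²/2) = 0.04345·3.793e+04·0.2255 = 371.5 Pa.
Head loss h_f = ΔP/(ρg) = 371.5/(614·9.81) = 0.0617 m.

h_f ≈ 0.0617 m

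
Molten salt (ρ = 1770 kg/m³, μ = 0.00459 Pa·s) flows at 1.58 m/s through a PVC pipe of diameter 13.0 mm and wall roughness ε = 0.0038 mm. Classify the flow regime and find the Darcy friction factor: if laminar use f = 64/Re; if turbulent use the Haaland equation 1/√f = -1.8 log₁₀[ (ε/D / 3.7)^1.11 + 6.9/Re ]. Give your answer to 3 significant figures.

Re = ρVD/μ = 1770·1.58·0.013/0.00459 = 7921.
Re > 4000 → turbulent. ε/D = 3.8e-06/0.013 = 0.000292; Haaland: 1/√f = -1.8 log₁₀[2.79e-05 + 0.000871] = 5.483, so f = 0.03326.

f ≈ 0.0333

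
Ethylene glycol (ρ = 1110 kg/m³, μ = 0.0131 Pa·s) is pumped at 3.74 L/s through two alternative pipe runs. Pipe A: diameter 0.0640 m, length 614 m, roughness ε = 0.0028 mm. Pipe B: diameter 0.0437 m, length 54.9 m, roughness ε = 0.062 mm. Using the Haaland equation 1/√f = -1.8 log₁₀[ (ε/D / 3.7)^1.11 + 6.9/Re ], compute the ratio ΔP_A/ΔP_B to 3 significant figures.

Pipe A: V = Q/A = 0.00374/0.003217 = 1.163 m/s; Re = 6305; ε/D = 4.37e-05; Haaland → f = 0.03524; ΔP_A = f(L/D)(ρV²/2) = 2.536e+05 Pa.
Pipe B: V = Q/A = 0.00374/0.0015 = 2.494 m/s; Re = 9233; ε/D = 0.00142; Haaland → f = 0.03336; ΔP_B = f(L/D)(ρV²/2) = 1.446e+05 Pa.
ΔP_A/ΔP_B = 2.536e+05/1.446e+05 = 1.75.

ΔP_A/ΔP_B ≈ 1.75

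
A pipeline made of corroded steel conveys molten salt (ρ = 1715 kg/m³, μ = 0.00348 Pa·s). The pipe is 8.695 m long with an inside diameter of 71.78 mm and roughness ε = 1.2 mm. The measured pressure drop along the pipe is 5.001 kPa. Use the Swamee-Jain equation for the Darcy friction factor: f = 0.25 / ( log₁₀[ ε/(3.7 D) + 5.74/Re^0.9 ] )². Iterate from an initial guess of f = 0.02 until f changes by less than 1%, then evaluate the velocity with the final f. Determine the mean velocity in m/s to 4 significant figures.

Rearranging Darcy-Weisbach: V = √(2·ΔP·D/(f·L·ρ)). With ε/D = 0.0012/0.07178 = 0.0167, iterate starting from f = 0.02:
  f = 0.02 → V = √(2·5001·0.07178/(0.02·8.695·1715)) = 1.552 m/s; Re = ρVD/μ = 5.488e+04; f → 0.04661
  f = 0.04661 → V = 1.016 m/s; Re = 3.595e+04; f → 0.04712
  f = 0.04712 → V = 1.011 m/s; Re = 3.576e+04; f → 0.04713
Converged (Δf/f < 1%). With the final f = 0.04713: V = √(2·5001·0.07178/(0.04713·8.695·1715)) = 1.011 m/s.

V ≈ 1.011 m/s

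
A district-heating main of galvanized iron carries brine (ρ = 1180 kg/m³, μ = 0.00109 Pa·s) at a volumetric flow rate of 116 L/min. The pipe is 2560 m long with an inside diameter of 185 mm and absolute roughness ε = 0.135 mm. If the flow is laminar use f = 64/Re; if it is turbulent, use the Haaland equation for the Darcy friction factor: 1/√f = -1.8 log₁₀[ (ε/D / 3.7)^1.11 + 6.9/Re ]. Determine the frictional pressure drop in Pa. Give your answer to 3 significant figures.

Q = 116 L/min = 116/60000 = 0.001933 m³/s.
Cross-sectional area A = πD²/4 = π(0.185)²/4 = 0.02688 m²; mean velocity V = Q/A = 0.001933/0.02688 = 0.07192 m/s.
Reynolds number Re = ρVD/μ = 1180 · 0.07192 · 0.185 / 0.00109 = 1.44e+04.
Re > 4000 → turbulent. Relative roughness ε/D = 0.000135/0.185 = 0.00073. Haaland: 1/√f = -1.8 log₁₀[(0.00073/3.7)^1.11 + 6.9/1.44e+04] = -1.8 log₁₀[7.72e-05 + 0.000479] = 5.859, so f = 0.02913.
Darcy-Weisbach: ΔP = f(L/D)(ρV²/2) = 0.02913·(2560/0.185)·(1180·0.07192²/2) = 0.02913·1.384e+04·3.052 = 1230 Pa.

ΔP ≈ 1230 Pa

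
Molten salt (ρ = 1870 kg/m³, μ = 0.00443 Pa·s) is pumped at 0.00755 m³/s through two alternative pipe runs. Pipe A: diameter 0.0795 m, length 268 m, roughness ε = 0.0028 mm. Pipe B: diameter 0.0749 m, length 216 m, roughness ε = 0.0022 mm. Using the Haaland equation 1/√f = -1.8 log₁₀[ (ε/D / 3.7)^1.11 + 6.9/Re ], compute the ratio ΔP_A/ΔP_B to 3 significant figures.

Pipe A: V = Q/A = 0.00755/0.004964 = 1.521 m/s; Re = 5.104e+04; ε/D = 3.52e-05; Haaland → f = 0.02071; ΔP_A = f(L/D)(ρV²/2) = 1.51e+05 Pa.
Pipe B: V = Q/A = 0.00755/0.004406 = 1.714 m/s; Re = 5.418e+04; ε/D = 2.94e-05; Haaland → f = 0.02042; ΔP_B = f(L/D)(ρV²/2) = 1.617e+05 Pa.
ΔP_A/ΔP_B = 1.51e+05/1.617e+05 = 0.934.

ΔP_A/ΔP_B ≈ 0.934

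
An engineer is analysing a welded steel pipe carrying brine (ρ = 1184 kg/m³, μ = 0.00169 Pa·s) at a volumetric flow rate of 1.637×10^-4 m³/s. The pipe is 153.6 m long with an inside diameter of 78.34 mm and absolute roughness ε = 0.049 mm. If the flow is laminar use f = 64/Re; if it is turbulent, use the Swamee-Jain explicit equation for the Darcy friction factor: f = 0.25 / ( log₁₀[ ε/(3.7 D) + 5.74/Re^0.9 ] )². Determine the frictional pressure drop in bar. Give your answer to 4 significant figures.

Cross-sectional area A = πD²/4 = π(0.07834)²/4 = 0.00482 m²; mean velocity V = Q/A = 0.0001637/0.00482 = 0.03396 m/s.
Reynolds number Re = ρVD/μ = 1184 · 0.03396 · 0.07834 / 0.00169 = 1864.
Re < 2300 → laminar flow, so f = 64/Re = 64/1864 = 0.03434 (the turbulent correlation is not needed).
Darcy-Weisbach: ΔP = f(L/D)(ρV²/2) = 0.03434·(153.6/0.07834)·(1184·0.03396²/2) = 0.03434·1961·0.6828 = 45.97 Pa.
ΔP = 45.97 Pa = 4.597×10^-4 bar.

ΔP ≈ 4.597×10^-4 bar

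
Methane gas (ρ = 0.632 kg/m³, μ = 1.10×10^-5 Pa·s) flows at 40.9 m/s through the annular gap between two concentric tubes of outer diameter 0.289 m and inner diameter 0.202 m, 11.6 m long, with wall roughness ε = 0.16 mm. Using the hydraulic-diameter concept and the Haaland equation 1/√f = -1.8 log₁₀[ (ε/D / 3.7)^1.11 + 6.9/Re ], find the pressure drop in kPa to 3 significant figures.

Hydraulic diameter D_h = 4A/P = D_o - D_i = 0.289 - 0.202 = 0.087 m.
Re = ρVD_h/μ = 0.632·40.9·0.087/1.1e-05 = 2.044e+05.
ε/D_h = 0.00016/0.087 = 0.00184; Haaland gives 1/√f = -1.8 log₁₀[0.000215+3.38e-05] = 6.487, so f = 0.02377.
ΔP = f(L/D_h)(ρV²/2) = 0.02377·11.6/0.087·528.6 = 1675 Pa.
ΔP = 1.68 kPa.

ΔP ≈ 1.68 kPa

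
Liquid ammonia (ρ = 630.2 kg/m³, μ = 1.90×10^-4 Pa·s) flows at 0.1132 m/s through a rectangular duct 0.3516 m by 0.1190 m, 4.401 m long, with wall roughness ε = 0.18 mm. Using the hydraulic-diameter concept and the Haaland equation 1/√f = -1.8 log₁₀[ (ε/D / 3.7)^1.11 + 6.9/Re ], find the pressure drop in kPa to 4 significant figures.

Hydraulic diameter D_h = 4A/P = 4·(0.3516·0.119)/(2·(0.3516+0.119)) = 0.1674/0.9412 = 0.1778 m.
Re = ρVD_h/μ = 630.2·0.1132·0.1778/0.00019 = 6.676e+04.
ε/D_h = 0.00018/0.1778 = 0.00101; Haaland gives 1/√f = -1.8 log₁₀[0.000111+0.000103] = 6.604, so f = 0.02293.
ΔP = f(L/D_h)(ρV²/2) = 0.02293·4.401/0.1778·4.038 = 2.291 Pa.
ΔP = 0.002291 kPa.

ΔP ≈ 0.002291 kPa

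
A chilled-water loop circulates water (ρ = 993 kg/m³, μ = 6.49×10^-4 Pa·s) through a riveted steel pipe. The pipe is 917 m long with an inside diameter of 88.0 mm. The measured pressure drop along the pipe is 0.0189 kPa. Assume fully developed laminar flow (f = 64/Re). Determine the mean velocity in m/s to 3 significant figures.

V ≈ 0.00769 m/s

For laminar flow, f = 64/Re with Re = ρVD/μ, so Darcy-Weisbach reduces to ΔP = 32μLV/D². Solving for V: V = ΔP·D²/(32μL) = 18.9·(0.088)²/(32·0.000649·917) = 0.007685 m/s.
Check: Re = ρVD/μ = 993·0.007685·0.088/0.000649 = 1035 < 2300, so the laminar assumption holds.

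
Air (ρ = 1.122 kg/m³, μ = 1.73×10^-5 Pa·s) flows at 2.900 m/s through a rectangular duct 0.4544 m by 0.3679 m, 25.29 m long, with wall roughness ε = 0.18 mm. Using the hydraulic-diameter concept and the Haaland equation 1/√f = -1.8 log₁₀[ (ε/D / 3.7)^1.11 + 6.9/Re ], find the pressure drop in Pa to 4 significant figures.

ΔP ≈ 6.044 Pa

Hydraulic diameter D_h = 4A/P = 4·(0.4544·0.3679)/(2·(0.4544+0.3679)) = 0.6687/1.645 = 0.4066 m.
Re = ρVD_h/μ = 1.122·2.9·0.4066/1.73e-05 = 7.647e+04.
ε/D_h = 0.00018/0.4066 = 0.000443; Haaland gives 1/√f = -1.8 log₁₀[4.43e-05+9.02e-05] = 6.968, so f = 0.0206.
ΔP = f(L/D_h)(ρV²/2) = 0.0206·25.29/0.4066·4.718 = 6.044 Pa.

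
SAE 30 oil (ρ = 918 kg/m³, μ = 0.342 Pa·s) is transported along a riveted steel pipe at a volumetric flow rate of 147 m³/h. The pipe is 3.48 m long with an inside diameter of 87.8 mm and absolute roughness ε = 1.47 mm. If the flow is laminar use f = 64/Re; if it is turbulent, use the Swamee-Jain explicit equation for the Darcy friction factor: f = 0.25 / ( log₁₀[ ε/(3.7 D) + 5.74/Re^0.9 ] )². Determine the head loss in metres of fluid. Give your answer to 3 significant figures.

h_f ≈ 3.70 m

Q = 147 m³/h = 147/3600 = 0.04083 m³/s.
Cross-sectional area A = πD²/4 = π(0.0878)²/4 = 0.006055 m²; mean velocity V = Q/A = 0.04083/0.006055 = 6.744 m/s.
Reynolds number Re = ρVD/μ = 918 · 6.744 · 0.0878 / 0.342 = 1589.
Re < 2300 → laminar flow, so f = 64/Re = 64/1589 = 0.04027 (the turbulent correlation is not needed).
Darcy-Weisbach: ΔP = f(L/D)(ρV²/2) = 0.04027·(3.48/0.0878)·(918·6.744²/2) = 0.04027·39.64·2.088e+04 = 3.332e+04 Pa.
Head loss h_f = ΔP/(ρg) = 3.332e+04/(918·9.81) = 3.70 m.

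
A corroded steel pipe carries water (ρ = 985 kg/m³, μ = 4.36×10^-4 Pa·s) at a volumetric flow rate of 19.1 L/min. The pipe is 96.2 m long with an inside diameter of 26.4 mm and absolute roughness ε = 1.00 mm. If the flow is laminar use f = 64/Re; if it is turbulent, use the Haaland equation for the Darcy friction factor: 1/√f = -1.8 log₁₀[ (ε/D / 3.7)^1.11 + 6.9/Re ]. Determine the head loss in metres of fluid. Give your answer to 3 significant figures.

h_f ≈ 4.02 m

Q = 19.1 L/min = 19.1/60000 = 0.0003183 m³/s.
Cross-sectional area A = πD²/4 = π(0.0264)²/4 = 0.0005474 m²; mean velocity V = Q/A = 0.0003183/0.0005474 = 0.5815 m/s.
Reynolds number Re = ρVD/μ = 985 · 0.5815 · 0.0264 / 0.000436 = 3.468e+04.
Re > 4000 → turbulent. Relative roughness ε/D = 0.001/0.0264 = 0.0379. Haaland: 1/√f = -1.8 log₁₀[(0.0379/3.7)^1.11 + 6.9/3.468e+04] = -1.8 log₁₀[0.00618 + 0.000199] = 3.951, so f = 0.06406.
Darcy-Weisbach: ΔP = f(L/D)(ρV²/2) = 0.06406·(96.2/0.0264)·(985·0.5815²/2) = 0.06406·3644·166.6 = 3.888e+04 Pa.
Head loss h_f = ΔP/(ρg) = 3.888e+04/(985·9.81) = 4.02 m.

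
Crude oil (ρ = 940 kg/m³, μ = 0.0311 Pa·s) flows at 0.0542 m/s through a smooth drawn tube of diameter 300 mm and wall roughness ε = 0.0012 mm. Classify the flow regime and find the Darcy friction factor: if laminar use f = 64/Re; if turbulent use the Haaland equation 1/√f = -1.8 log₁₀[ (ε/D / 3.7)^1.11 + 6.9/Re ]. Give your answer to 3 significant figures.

Re = ρVD/μ = 940·0.0542·0.3/0.0311 = 491.5.
Re < 2300 → laminar, so f = 64/Re = 0.1302 (roughness is irrelevant in laminar flow).

f ≈ 0.130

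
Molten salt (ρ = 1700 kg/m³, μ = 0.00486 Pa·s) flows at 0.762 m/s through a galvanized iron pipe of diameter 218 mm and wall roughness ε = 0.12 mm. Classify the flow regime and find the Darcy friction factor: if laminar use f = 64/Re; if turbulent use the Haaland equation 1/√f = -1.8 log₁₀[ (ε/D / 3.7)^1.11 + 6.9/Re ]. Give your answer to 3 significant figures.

f ≈ 0.0219

Re = ρVD/μ = 1700·0.762·0.218/0.00486 = 5.811e+04.
Re > 4000 → turbulent. ε/D = 0.00012/0.218 = 0.00055; Haaland: 1/√f = -1.8 log₁₀[5.64e-05 + 0.000119] = 6.762, so f = 0.02187.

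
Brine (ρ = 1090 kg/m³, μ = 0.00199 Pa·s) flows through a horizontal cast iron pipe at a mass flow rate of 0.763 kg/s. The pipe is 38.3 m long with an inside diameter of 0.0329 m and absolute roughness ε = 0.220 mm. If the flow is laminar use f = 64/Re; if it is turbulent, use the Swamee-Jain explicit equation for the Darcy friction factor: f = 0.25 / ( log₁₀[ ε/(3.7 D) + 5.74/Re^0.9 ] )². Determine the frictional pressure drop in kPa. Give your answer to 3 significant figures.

ΔP ≈ 16.5 kPa

A = πD²/4 = π(0.0329)²/4 = 0.0008501 m²; mean velocity V = ṁ/(ρA) = 0.763/(1090 · 0.0008501) = 0.8234 m/s.
Reynolds number Re = ρVD/μ = 1090 · 0.8234 · 0.0329 / 0.00199 = 1.484e+04.
Re > 4000 → turbulent. Relative roughness ε/D = 0.00022/0.0329 = 0.00669. Swamee-Jain: f = 0.25/(log₁₀[0.00669/3.7 + 5.74/1.484e+04^0.9])² = 0.25/(log₁₀[0.00181 + 0.00101])² = 0.25/(-2.55)² = 0.03845.
Darcy-Weisbach: ΔP = f(L/D)(ρV²/2) = 0.03845·(38.3/0.0329)·(1090·0.8234²/2) = 0.03845·1164·369.5 = 1.654e+04 Pa.
ΔP = 1.654e+04 Pa = 16.5 kPa.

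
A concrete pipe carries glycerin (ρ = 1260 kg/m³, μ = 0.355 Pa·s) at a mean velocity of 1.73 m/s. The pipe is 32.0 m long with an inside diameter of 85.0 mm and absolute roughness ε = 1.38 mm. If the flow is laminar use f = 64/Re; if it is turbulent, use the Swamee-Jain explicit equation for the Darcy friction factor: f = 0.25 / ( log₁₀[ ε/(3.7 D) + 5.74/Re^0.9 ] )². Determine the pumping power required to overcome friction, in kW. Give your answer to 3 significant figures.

Reynolds number Re = ρVD/μ = 1260 · 1.73 · 0.085 / 0.355 = 521.9.
Re < 2300 → laminar flow, so f = 64/Re = 64/521.9 = 0.1226 (the turbulent correlation is not needed).
Darcy-Weisbach: ΔP = f(L/D)(ρV²/2) = 0.1226·(32/0.085)·(1260·1.73²/2) = 0.1226·376.5·1886 = 8.704e+04 Pa.
Q = V·A = 1.73·0.005675 = 0.009817 m³/s.
Pumping power P = QΔP = 0.009817·8.704e+04 = 854.5 W = 0.854 kW.

P ≈ 0.854 kW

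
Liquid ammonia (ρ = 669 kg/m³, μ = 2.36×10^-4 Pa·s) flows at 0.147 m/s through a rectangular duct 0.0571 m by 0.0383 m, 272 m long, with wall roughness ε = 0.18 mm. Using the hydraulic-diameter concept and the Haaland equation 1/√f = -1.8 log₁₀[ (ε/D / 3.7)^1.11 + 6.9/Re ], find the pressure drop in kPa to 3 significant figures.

Hydraulic diameter D_h = 4A/P = 4·(0.0571·0.0383)/(2·(0.0571+0.0383)) = 0.008748/0.1908 = 0.04585 m.
Re = ρVD_h/μ = 669·0.147·0.04585/0.000236 = 1.911e+04.
ε/D_h = 0.00018/0.04585 = 0.00393; Haaland gives 1/√f = -1.8 log₁₀[0.0005+0.000361] = 5.517, so f = 0.03285.
ΔP = f(L/D_h)(ρV²/2) = 0.03285·272/0.04585·7.228 = 1409 Pa.
ΔP = 1.41 kPa.

ΔP ≈ 1.41 kPa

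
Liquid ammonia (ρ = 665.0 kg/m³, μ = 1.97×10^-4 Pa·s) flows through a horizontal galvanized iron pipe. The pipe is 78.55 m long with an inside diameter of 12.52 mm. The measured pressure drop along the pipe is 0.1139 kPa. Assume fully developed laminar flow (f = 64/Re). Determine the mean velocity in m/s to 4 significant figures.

For laminar flow, f = 64/Re with Re = ρVD/μ, so Darcy-Weisbach reduces to ΔP = 32μLV/D². Solving for V: V = ΔP·D²/(32μL) = 113.9·(0.01252)²/(32·0.000197·78.55) = 0.03606 m/s.
Check: Re = ρVD/μ = 665·0.03606·0.01252/0.000197 = 1524 < 2300, so the laminar assumption holds.

V ≈ 0.03606 m/s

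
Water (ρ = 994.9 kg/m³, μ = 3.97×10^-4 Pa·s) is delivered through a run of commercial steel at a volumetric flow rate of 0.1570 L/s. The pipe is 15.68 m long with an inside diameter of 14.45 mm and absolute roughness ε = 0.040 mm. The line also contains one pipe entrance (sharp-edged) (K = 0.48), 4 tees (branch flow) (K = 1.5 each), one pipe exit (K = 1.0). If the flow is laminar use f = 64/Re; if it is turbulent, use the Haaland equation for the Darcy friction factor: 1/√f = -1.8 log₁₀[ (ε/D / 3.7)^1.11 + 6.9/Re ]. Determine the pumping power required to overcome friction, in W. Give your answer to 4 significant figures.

Q = 0.1570 L/s = 0.1570/1000 = 0.000157 m³/s.
Cross-sectional area A = πD²/4 = π(0.01445)²/4 = 0.000164 m²; mean velocity V = Q/A = 0.000157/0.000164 = 0.9574 m/s.
Reynolds number Re = ρVD/μ = 994.9 · 0.9574 · 0.01445 / 0.000397 = 3.467e+04.
Re > 4000 → turbulent. Relative roughness ε/D = 4e-05/0.01445 = 0.00277. Haaland: 1/√f = -1.8 log₁₀[(0.00277/3.7)^1.11 + 6.9/3.467e+04] = -1.8 log₁₀[0.000339 + 0.000199] = 5.885, so f = 0.02888.
Total minor-loss coefficient ΣK = 1·0.48 + 4·1.5 + 1·1 = 7.48.
ΔP = [f·L/D + ΣK]·(ρV²/2) = [0.02888·15.68/0.01445 + 7.48]·(994.9·0.9574²/2) = [31.34 + 7.48]·455.9 = 1.77e+04 Pa.
Pumping power P = QΔP = 0.000157·1.77e+04 = 2.7785 W = 2.778 W.

P ≈ 2.778 W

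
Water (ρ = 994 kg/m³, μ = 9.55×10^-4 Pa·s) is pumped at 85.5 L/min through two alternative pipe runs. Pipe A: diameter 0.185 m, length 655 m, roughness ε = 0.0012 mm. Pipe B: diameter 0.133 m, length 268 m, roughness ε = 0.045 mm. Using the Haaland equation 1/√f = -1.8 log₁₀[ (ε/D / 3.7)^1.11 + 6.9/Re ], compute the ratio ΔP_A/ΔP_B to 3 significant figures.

Pipe A: V = Q/A = 0.001425/0.02688 = 0.05301 m/s; Re = 1.021e+04; ε/D = 6.49e-06; Haaland → f = 0.03072; ΔP_A = f(L/D)(ρV²/2) = 151.9 Pa.
Pipe B: V = Q/A = 0.001425/0.01389 = 0.1026 m/s; Re = 1.42e+04; ε/D = 0.000338; Haaland → f = 0.0286; ΔP_B = f(L/D)(ρV²/2) = 301.4 Pa.
ΔP_A/ΔP_B = 151.9/301.4 = 0.504.

ΔP_A/ΔP_B ≈ 0.504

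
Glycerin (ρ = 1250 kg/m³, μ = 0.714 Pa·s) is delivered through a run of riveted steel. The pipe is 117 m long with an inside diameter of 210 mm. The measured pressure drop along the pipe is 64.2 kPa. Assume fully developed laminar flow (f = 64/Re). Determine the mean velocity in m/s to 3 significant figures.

For laminar flow, f = 64/Re with Re = ρVD/μ, so Darcy-Weisbach reduces to ΔP = 32μLV/D². Solving for V: V = ΔP·D²/(32μL) = 6.42e+04·(0.21)²/(32·0.714·117) = 1.059 m/s.
Check: Re = ρVD/μ = 1250·1.059·0.21/0.714 = 389.4 < 2300, so the laminar assumption holds.

V ≈ 1.06 m/s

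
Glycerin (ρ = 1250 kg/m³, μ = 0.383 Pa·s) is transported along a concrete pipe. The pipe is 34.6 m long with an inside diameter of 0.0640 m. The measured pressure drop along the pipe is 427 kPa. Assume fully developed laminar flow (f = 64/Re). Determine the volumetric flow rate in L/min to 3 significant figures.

For laminar flow, f = 64/Re with Re = ρVD/μ, so Darcy-Weisbach reduces to ΔP = 32μLV/D². Solving for V: V = ΔP·D²/(32μL) = 4.27e+05·(0.064)²/(32·0.383·34.6) = 4.124 m/s.
Check: Re = ρVD/μ = 1250·4.124·0.064/0.383 = 861.5 < 2300, so the laminar assumption holds.
Q = V·A = 4.124·(π/4·0.064²) = 0.01327 m³/s = 796 L/min.

Q ≈ 796 L/min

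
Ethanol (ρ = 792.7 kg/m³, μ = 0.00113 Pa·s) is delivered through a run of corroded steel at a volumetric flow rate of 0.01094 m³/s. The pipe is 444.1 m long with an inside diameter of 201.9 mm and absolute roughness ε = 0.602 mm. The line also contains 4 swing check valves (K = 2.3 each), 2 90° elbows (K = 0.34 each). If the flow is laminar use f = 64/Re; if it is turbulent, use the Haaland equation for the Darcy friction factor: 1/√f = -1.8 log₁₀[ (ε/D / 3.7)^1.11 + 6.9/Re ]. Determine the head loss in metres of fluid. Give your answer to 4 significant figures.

h_f ≈ 0.4316 m

Cross-sectional area A = πD²/4 = π(0.2019)²/4 = 0.03202 m²; mean velocity V = Q/A = 0.01094/0.03202 = 0.3417 m/s.
Reynolds number Re = ρVD/μ = 792.7 · 0.3417 · 0.2019 / 0.00113 = 4.84e+04.
Re > 4000 → turbulent. Relative roughness ε/D = 0.000602/0.2019 = 0.00298. Haaland: 1/√f = -1.8 log₁₀[(0.00298/3.7)^1.11 + 6.9/4.84e+04] = -1.8 log₁₀[0.000368 + 0.000143] = 5.925, so f = 0.02848.
Total minor-loss coefficient ΣK = 4·2.3 + 2·0.34 = 9.88.
ΔP = [f·L/D + ΣK]·(ρV²/2) = [0.02848·444.1/0.2019 + 9.88]·(792.7·0.3417²/2) = [62.65 + 9.88]·46.28 = 3357 Pa.
Head loss h_f = ΔP/(ρg) = 3357/(792.7·9.81) = 0.4316 m.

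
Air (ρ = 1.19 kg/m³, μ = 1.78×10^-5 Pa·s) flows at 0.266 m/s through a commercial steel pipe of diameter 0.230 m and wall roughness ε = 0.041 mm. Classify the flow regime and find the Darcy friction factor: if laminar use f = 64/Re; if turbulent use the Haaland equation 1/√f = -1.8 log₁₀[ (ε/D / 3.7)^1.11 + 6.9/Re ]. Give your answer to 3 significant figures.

Re = ρVD/μ = 1.19·0.266·0.23/1.78e-05 = 4090.
Re > 4000 → turbulent. ε/D = 4.1e-05/0.23 = 0.000178; Haaland: 1/√f = -1.8 log₁₀[1.61e-05 + 0.00169] = 4.984, so f = 0.04026.

f ≈ 0.0403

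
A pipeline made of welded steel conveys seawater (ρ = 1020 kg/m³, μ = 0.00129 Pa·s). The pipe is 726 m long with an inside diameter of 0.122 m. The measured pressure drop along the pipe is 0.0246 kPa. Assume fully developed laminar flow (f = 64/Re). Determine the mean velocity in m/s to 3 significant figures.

For laminar flow, f = 64/Re with Re = ρVD/μ, so Darcy-Weisbach reduces to ΔP = 32μLV/D². Solving for V: V = ΔP·D²/(32μL) = 24.6·(0.122)²/(32·0.00129·726) = 0.01222 m/s.
Check: Re = ρVD/μ = 1020·0.01222·0.122/0.00129 = 1179 < 2300, so the laminar assumption holds.

V ≈ 0.0122 m/s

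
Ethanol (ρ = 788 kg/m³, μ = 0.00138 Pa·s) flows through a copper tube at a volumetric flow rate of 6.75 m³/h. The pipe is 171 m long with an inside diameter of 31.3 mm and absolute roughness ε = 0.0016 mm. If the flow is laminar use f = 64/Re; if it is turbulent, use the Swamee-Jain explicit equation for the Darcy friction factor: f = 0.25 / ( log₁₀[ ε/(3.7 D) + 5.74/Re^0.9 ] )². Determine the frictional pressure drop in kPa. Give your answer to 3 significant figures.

Q = 6.75 m³/h = 6.75/3600 = 0.001875 m³/s.
Cross-sectional area A = πD²/4 = π(0.0313)²/4 = 0.0007694 m²; mean velocity V = Q/A = 0.001875/0.0007694 = 2.437 m/s.
Reynolds number Re = ρVD/μ = 788 · 2.437 · 0.0313 / 0.00138 = 4.355e+04.
Re > 4000 → turbulent. Relative roughness ε/D = 1.6e-06/0.0313 = 5.11e-05. Swamee-Jain: f = 0.25/(log₁₀[5.11e-05/3.7 + 5.74/4.355e+04^0.9])² = 0.25/(log₁₀[1.38e-05 + 0.000384])² = 0.25/(-3.401)² = 0.02162.
Darcy-Weisbach: ΔP = f(L/D)(ρV²/2) = 0.02162·(171/0.0313)·(788·2.437²/2) = 0.02162·5463·2340 = 2.763e+05 Pa.
ΔP = 2.763e+05 Pa = 276 kPa.

ΔP ≈ 276 kPa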